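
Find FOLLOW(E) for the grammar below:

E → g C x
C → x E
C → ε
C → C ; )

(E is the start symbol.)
{ $, ';', 'x' }

To compute FOLLOW(E), find every occurrence of E on a right-hand side N → α E β: add FIRST(β) \ {ε}, and if β is empty or nullable also add FOLLOW(N). Iterate to a fixed point.

E is the start symbol, so $ ∈ FOLLOW(E).
In C → x E: E is at the end, add FOLLOW(C)

The FOLLOW sets referred to above (computed the same way, to a fixed point):
  FOLLOW(C) = { ';', 'x' }

Taking the union: FOLLOW(E) = { $, ';', 'x' }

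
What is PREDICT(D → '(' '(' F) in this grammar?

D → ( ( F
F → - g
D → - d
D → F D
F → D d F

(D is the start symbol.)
PREDICT(D → '(' '(' F) = (FIRST(RHS) \ {ε}) ∪ (FOLLOW(D) if ε ∈ FIRST(RHS), i.e. RHS ⇒* ε)
FIRST('(' '(' F) = { '(' }
ε ∉ FIRST('(' '(' F), so FOLLOW(D) is not added.
PREDICT(D → '(' '(' F) = { '(' }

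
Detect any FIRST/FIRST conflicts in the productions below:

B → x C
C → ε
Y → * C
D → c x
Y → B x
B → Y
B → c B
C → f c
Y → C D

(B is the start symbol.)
Yes. B → x C / B → Y on { 'x' }; B → Y / B → c B on { 'c' }; Y → '*' C / Y → B x on { '*' }; Y → B x / Y → C D on { 'c', 'f' }

FIRST sets of the non-terminals at (or reachable through a nullable prefix from) the front of some alternative:
  FIRST(Y) = { '*', 'c', 'f', 'x' }
  FIRST(B) = { '*', 'c', 'f', 'x' }
  FIRST(C) = { 'f', ε }
  FIRST(D) = { 'c' }

Productions for B:
  B → x C: FIRST = { 'x' }
  B → Y: FIRST = { '*', 'c', 'f', 'x' }
  B → c B: FIRST = { 'c' }
Productions for C:
  C → ε: FIRST = { ε }
  C → f c: FIRST = { 'f' }
Productions for Y:
  Y → * C: FIRST = { '*' }
  Y → B x: FIRST = { '*', 'c', 'f', 'x' }
  Y → C D: FIRST = { 'c', 'f' }
D has only one production, so no FIRST/FIRST conflict is possible there.

Conflict for B: B → x C and B → Y
  Overlap: { 'x' }
Conflict for B: B → Y and B → c B
  Overlap: { 'c' }
Conflict for Y: Y → * C and Y → B x
  Overlap: { '*' }
Conflict for Y: Y → B x and Y → C D
  Overlap: { 'c', 'f' }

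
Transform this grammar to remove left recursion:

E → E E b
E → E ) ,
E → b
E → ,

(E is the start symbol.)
E → b E'
E → , E'
E' → E b E'
E' → ) , E'
E' → ε

E is directly left-recursive. The standard transformation for
  A → A α₁ | ... | A α_m | β₁ | ... | β_n
is
  A  → β₁ A' | ... | β_n A'
  A' → α₁ A' | ... | α_m A' | ε

E → b becomes E → b E'
E → , becomes E → , E'
E → E E b becomes E' → E b E'
E → E ) , becomes E' → ) , E'
Add E' → ε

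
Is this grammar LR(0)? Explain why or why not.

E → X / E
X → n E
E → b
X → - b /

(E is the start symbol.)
Yes, the grammar is LR(0)

Augment with E' → E and build the canonical LR(0) collection (I0 = CLOSURE({[E' → . E]}), then GOTO on every symbol after a dot until no new states appear). It has 11 states:
  I0: { [E → . X / E], [E → . b], [E' → . E], [X → . - b /], [X → . n E] }  — shift
  I1: { [X → - . b /] }  — shift
  I2: { [E' → E .] }  — accept
  I3: { [E → X . / E] }  — shift
  I4: { [E → b .] }  — reduce
  I5: { [E → . X / E], [E → . b], [X → . - b /], [X → . n E], [X → n . E] }  — shift
  I6: { [X → n E .] }  — reduce
  I7: { [E → . X / E], [E → . b], [E → X / . E], [X → . - b /], [X → . n E] }  — shift
  I8: { [E → X / E .] }  — reduce
  I9: { [X → - b . /] }  — shift
  I10: { [X → - b / .] }  — reduce

Every state is either a pure shift/goto state or contains exactly one complete item and nothing to shift — no conflicts. The grammar is LR(0).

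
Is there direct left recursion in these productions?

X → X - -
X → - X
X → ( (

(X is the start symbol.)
Direct left recursion occurs when N → N α for some non-terminal N (the right-hand side begins with the left-hand side itself).

X → X - -: LEFT RECURSIVE (starts with X)
X → - X: starts with '-'
X → ( (: starts with '('

The grammar has direct left recursion on: X.

Answer: Yes, X is left-recursive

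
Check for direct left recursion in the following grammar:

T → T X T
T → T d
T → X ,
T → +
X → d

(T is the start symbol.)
Direct left recursion occurs when N → N α for some non-terminal N (the right-hand side begins with the left-hand side itself).

T → T X T: LEFT RECURSIVE (starts with T)
T → T d: LEFT RECURSIVE (starts with T)
T → X ,: starts with X
T → +: starts with '+'
X → d: starts with d

The grammar has direct left recursion on: T.

Answer: Yes, T is left-recursive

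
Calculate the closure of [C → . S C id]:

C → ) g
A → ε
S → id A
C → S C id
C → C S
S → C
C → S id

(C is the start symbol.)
To compute CLOSURE, for each item [A → α.Bβ] where B is a non-terminal, add [B → .γ] for all productions B → γ; repeat for the newly added items until nothing changes.

Start with: [C → . S C id]
  [C → . S C id] has the dot before S: add [S → . id A], [S → . C]
  [S → . C] has the dot before C: add [C → . ) g], [C → . C S], [C → . S id]
No further items can be added.

CLOSURE = { [C → . ) g], [C → . C S], [C → . S C id], [C → . S id], [S → . C], [S → . id A] }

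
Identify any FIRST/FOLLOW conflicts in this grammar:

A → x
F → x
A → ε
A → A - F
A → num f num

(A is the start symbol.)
A FIRST/FOLLOW conflict occurs when a non-terminal N has a nullable alternative N → β (β ⇒* ε) and another alternative N → α with FIRST(α) ∩ FOLLOW(N) ≠ ∅: on such a lookahead the parser cannot decide between expanding α and letting N vanish via β.

Nullable non-terminals: A.
FIRST sets used below: FIRST(A) = { '-', 'num', 'x', ε }

A: nullable alternative(s) A → ε; FOLLOW(A) = { $, '-' }
  A → x: FIRST \ {ε} = { 'x' } — disjoint from FOLLOW(A)
  A → ε: FIRST \ {ε} = { } — this is the only nullable alternative, skip
  A → A - F: FIRST \ {ε} = { '-', 'num', 'x' } — overlaps FOLLOW(A) on { '-' }: CONFLICT
  A → num f num: FIRST \ {ε} = { 'num' } — disjoint from FOLLOW(A)

F has no nullable alternative, so no FIRST/FOLLOW check is needed there.

So the grammar has 1 FIRST/FOLLOW conflict (marked CONFLICT above).

Answer: Yes. A → A '-' F with FOLLOW(A) on { '-' }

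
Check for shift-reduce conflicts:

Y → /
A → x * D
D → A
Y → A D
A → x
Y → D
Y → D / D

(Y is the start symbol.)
Yes — I2: [D → A .] vs [A → . x]; I3: [Y → D .] vs [Y → D . / D]; I5: [A → x .] vs [A → x . * D]

A shift-reduce conflict occurs when an LR(0) state has both:
  - a complete (reduce) item [A → α .] (dot at the end), and
  - a shift item [B → β . c γ] (dot before a terminal).

Augment with Y' → Y and build the canonical LR(0) collection (I0 = CLOSURE({[Y' → . Y]}), then GOTO on every symbol after a dot until no new states appear). It has 12 states:
  I0: { [A → . x * D], [A → . x], [D → . A], [Y → . /], [Y → . A D], [Y → . D / D], [Y → . D], [Y' → . Y] }  — shift
  I1: { [Y → / .] }  — reduce
  I2: { [A → . x * D], [A → . x], [D → . A], [D → A .], [Y → A . D] }  — shift, reduce
  I3: { [Y → D . / D], [Y → D .] }  — shift, reduce
  I4: { [Y' → Y .] }  — accept
  I5: { [A → x . * D], [A → x .] }  — shift, reduce
  I6: { [A → . x * D], [A → . x], [A → x * . D], [D → . A] }  — shift
  I7: { [D → A .] }  — reduce
  I8: { [A → x * D .] }  — reduce
  I9: { [A → . x * D], [A → . x], [D → . A], [Y → D / . D] }  — shift
  I10: { [Y → D / D .] }  — reduce
  I11: { [Y → A D .] }  — reduce

I2 contains reduce item [D → A .] and shift items [A → . x], [A → . x * D] — shift-reduce conflict.
I3 contains reduce item [Y → D .] and shift item [Y → D . / D] — shift-reduce conflict.
I5 contains reduce item [A → x .] and shift item [A → x . * D] — shift-reduce conflict.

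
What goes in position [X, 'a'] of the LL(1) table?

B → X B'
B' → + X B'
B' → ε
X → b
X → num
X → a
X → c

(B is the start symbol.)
To find M[X, 'a'], we find productions for X where 'a' is in the predict set (PREDICT(N → α) = (FIRST(α) \ {ε}) ∪ (FOLLOW(N) if α ⇒* ε)).

X → b: PREDICT = { 'b' }
X → num: PREDICT = { 'num' }
X → a: PREDICT = { 'a' }
  'a' is in predict set, so this production goes in M[X, 'a']
X → c: PREDICT = { 'c' }

M[X, 'a'] = X → a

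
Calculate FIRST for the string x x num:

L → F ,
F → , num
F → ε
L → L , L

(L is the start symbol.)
To compute FIRST(x x num), process the symbols left to right:
Symbol x is a terminal. Add 'x' and stop.
FIRST(x x num) = { 'x' }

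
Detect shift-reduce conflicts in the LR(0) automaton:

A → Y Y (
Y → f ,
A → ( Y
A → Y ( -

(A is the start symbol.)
Augment with A' → A and build the canonical LR(0) collection (I0 = CLOSURE({[A' → . A]}), then GOTO on every symbol after a dot until no new states appear). It has 11 states:
  I0: { [A → . ( Y], [A → . Y ( -], [A → . Y Y (], [A' → . A], [Y → . f ,] }  — shift
  I1: { [A → ( . Y], [Y → . f ,] }  — shift
  I2: { [A' → A .] }  — accept
  I3: { [A → Y . ( -], [A → Y . Y (], [Y → . f ,] }  — shift
  I4: { [Y → f . ,] }  — shift
  I5: { [Y → f , .] }  — reduce
  I6: { [A → Y ( . -] }  — shift
  I7: { [A → Y Y . (] }  — shift
  I8: { [A → Y Y ( .] }  — reduce
  I9: { [A → Y ( - .] }  — reduce
  I10: { [A → ( Y .] }  — reduce

No state contains both a complete item and a shift item.

Answer: No shift-reduce conflicts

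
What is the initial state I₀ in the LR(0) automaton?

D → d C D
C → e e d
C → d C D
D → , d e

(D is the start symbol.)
First, augment the grammar with D' → D
I₀ = CLOSURE({ [D' → . D] }):
  [D' → . D] has the dot before D: add [D → . d C D], [D → . , d e]
No further items can be added.

I₀ = { [D → . , d e], [D → . d C D], [D' → . D] }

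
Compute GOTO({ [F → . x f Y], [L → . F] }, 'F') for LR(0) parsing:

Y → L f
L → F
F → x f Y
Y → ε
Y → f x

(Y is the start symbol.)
{ [L → F .] }

GOTO(I, 'F') = CLOSURE({ [A → αX.β] : [A → α.Xβ] ∈ I, X = 'F' })

Items with dot before 'F', with the dot advanced:
  [L → . F] → [L → F .]
Closure adds nothing (no advanced item has the dot before a non-terminal).

GOTO = { [L → F .] }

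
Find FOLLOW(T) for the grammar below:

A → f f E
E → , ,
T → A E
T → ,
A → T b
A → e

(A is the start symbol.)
{ 'b' }

In A → T b: T is followed by b, add FIRST(b) \ {ε} = { 'b' }

Taking the union: FOLLOW(T) = { 'b' }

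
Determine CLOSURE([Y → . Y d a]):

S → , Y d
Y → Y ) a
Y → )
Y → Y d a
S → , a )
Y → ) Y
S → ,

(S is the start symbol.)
To compute CLOSURE, for each item [A → α.Bβ] where B is a non-terminal, add [B → .γ] for all productions B → γ; repeat for the newly added items until nothing changes.

Start with: [Y → . Y d a]
  [Y → . Y d a] has the dot before Y: add [Y → . Y ) a], [Y → . )], [Y → . ) Y]
No further items can be added.

CLOSURE = { [Y → . ) Y], [Y → . )], [Y → . Y ) a], [Y → . Y d a] }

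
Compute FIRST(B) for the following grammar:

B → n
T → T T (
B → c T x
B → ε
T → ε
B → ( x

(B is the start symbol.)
{ '(', 'c', 'n', ε }

From B → n:
  - n is a terminal: add 'n' and stop
From B → c T x:
  - c is a terminal: add 'c' and stop
From B → ε:
  - ε-production, so ε ∈ FIRST(B)
From B → ( x:
  - '(' is a terminal: add '(' and stop

Collecting: FIRST(B) = { '(', 'c', 'n', ε }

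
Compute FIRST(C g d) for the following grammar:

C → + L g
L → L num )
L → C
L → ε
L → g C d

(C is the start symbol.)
{ '+' }

FIRST sets of the non-terminals involved (from the grammar, by fixed-point iteration):
  FIRST(C) = { '+' }

To compute FIRST(C g d), process the symbols left to right:
Symbol C is a non-terminal. Add FIRST(C) \ {ε} = { '+' }
C is not nullable (ε ∉ FIRST(C)), so stop here.
FIRST(C g d) = { '+' }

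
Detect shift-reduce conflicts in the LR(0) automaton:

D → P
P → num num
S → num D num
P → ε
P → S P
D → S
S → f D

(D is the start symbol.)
A shift-reduce conflict occurs when an LR(0) state has both:
  - a complete (reduce) item [A → α .] (dot at the end), and
  - a shift item [B → β . c γ] (dot before a terminal).

Augment with D' → D and build the canonical LR(0) collection (I0 = CLOSURE({[D' → . D]}), then GOTO on every symbol after a dot until no new states appear). It has 12 states:
  I0: { [D → . P], [D → . S], [D' → . D], [P → . S P], [P → . num num], [P → .], [S → . f D], [S → . num D num] }  — shift, reduce
  I1: { [D' → D .] }  — accept
  I2: { [D → P .] }  — reduce
  I3: { [D → S .], [P → . S P], [P → . num num], [P → .], [P → S . P], [S → . f D], [S → . num D num] }  — shift, 2 reduces
  I4: { [D → . P], [D → . S], [P → . S P], [P → . num num], [P → .], [S → . f D], [S → . num D num], [S → f . D] }  — shift, reduce
  I5: { [D → . P], [D → . S], [P → . S P], [P → . num num], [P → .], [P → num . num], [S → . f D], [S → . num D num], [S → num . D num] }  — shift, reduce
  I6: { [S → num D . num] }  — shift
  I7: { [D → . P], [D → . S], [P → . S P], [P → . num num], [P → .], [P → num . num], [P → num num .], [S → . f D], [S → . num D num], [S → num . D num] }  — shift, 2 reduces
  I8: { [S → num D num .] }  — reduce
  I9: { [S → f D .] }  — reduce
  I10: { [P → S P .] }  — reduce
  I11: { [P → . S P], [P → . num num], [P → .], [P → S . P], [S → . f D], [S → . num D num] }  — shift, reduce

I0 contains reduce item [P → .] and shift items [P → . num num], [S → . f D], [S → . num D num] — shift-reduce conflict.
I3 contains reduce items [D → S .], [P → .] and shift items [P → . num num], [S → . f D], [S → . num D num] — shift-reduce conflict.
I4 contains reduce item [P → .] and shift items [P → . num num], [S → . f D], [S → . num D num] — shift-reduce conflict.
I5 contains reduce item [P → .] and shift items [P → . num num], [P → num . num], [S → . f D], [S → . num D num] — shift-reduce conflict.
I7 contains reduce items [P → .], [P → num num .] and shift items [P → . num num], [P → num . num], [S → . f D], [S → . num D num] — shift-reduce conflict.
I11 contains reduce item [P → .] and shift items [P → . num num], [S → . f D], [S → . num D num] — shift-reduce conflict.

Answer: Yes — I0: [P → .] vs [P → . num num]; I3: [D → S .] vs [P → . num num]; I4: [P → .] vs [P → . num num]; I5: [P → .] vs [P → . num num]; I7: [P → .] vs [P → . num num]; I11: [P → .] vs [P → . num num]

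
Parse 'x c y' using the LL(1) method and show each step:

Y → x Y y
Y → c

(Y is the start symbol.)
LL(1) parsing maintains a stack (initially the start symbol over $) and the input. At each step: if the stack top is a terminal, match it against the current input token; if it is a non-terminal N, replace it with the RHS of M[N, lookahead] (the unique production whose predict set contains the lookahead).

Stack is shown with the top on the left.

Stack    Input    Action
------------------------
Y $      x c y $  output Y → x Y y
x Y y $  x c y $  match 'x'
Y y $    c y $    output Y → c
c y $    c y $    match 'c'
y $      y $      match 'y'
$        $        accept

The string is accepted.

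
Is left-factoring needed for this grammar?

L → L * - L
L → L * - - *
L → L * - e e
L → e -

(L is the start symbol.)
Left-factoring is needed when two productions for the same non-terminal
share a common prefix on the right-hand side.

Productions for L:
  L → L * - L
  L → L * - - *
  L → L * - e e
  L → e -

Found common prefix 'L * -' in productions for L

Answer: Yes, L has productions with common prefix 'L * -'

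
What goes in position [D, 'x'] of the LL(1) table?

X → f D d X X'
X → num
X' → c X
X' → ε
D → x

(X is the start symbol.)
To find M[D, 'x'], we find productions for D where 'x' is in the predict set (PREDICT(N → α) = (FIRST(α) \ {ε}) ∪ (FOLLOW(N) if α ⇒* ε)).

D → x: PREDICT = { 'x' }
  'x' is in predict set, so this production goes in M[D, 'x']

M[D, 'x'] = D → x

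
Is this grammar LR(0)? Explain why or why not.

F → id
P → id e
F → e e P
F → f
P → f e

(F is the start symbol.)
Yes, the grammar is LR(0)

Augment with F' → F and build the canonical LR(0) collection (I0 = CLOSURE({[F' → . F]}), then GOTO on every symbol after a dot until no new states appear). It has 11 states:
  I0: { [F → . e e P], [F → . f], [F → . id], [F' → . F] }  — shift
  I1: { [F' → F .] }  — accept
  I2: { [F → e . e P] }  — shift
  I3: { [F → f .] }  — reduce
  I4: { [F → id .] }  — reduce
  I5: { [F → e e . P], [P → . f e], [P → . id e] }  — shift
  I6: { [F → e e P .] }  — reduce
  I7: { [P → f . e] }  — shift
  I8: { [P → id . e] }  — shift
  I9: { [P → id e .] }  — reduce
  I10: { [P → f e .] }  — reduce

Every state is either a pure shift/goto state or contains exactly one complete item and nothing to shift — no conflicts. The grammar is LR(0).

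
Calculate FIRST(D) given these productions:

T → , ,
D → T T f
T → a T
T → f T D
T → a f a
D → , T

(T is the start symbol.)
FIRST sets of the other non-terminals involved (by the same procedure, iterated to a fixed point):
  FIRST(T) = { ',', 'a', 'f' }

From D → T T f:
  - T is a non-terminal: add FIRST(T) \ {ε} = { ',', 'a', 'f' }
    T is not nullable, so stop
From D → , T:
  - ',' is a terminal: add ',' and stop

Collecting: FIRST(D) = { ',', 'a', 'f' }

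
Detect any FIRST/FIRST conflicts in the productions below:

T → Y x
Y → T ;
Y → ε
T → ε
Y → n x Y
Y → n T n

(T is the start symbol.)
FIRST sets of the non-terminals at (or reachable through a nullable prefix from) the front of some alternative:
  FIRST(Y) = { ';', 'n', 'x', ε }
  FIRST(T) = { ';', 'n', 'x', ε }

Productions for T:
  T → Y x: FIRST = { ';', 'n', 'x' }
  T → ε: FIRST = { ε }
Productions for Y:
  Y → T ;: FIRST = { ';', 'n', 'x' }
  Y → ε: FIRST = { ε }
  Y → n x Y: FIRST = { 'n' }
  Y → n T n: FIRST = { 'n' }

Conflict for Y: Y → T ; and Y → n x Y
  Overlap: { 'n' }
Conflict for Y: Y → T ; and Y → n T n
  Overlap: { 'n' }
Conflict for Y: Y → n x Y and Y → n T n
  Overlap: { 'n' }

Answer: Yes. Y → T ';' / Y → n x Y on { 'n' }; Y → T ';' / Y → n T n on { 'n' }; Y → n x Y / Y → n T n on { 'n' }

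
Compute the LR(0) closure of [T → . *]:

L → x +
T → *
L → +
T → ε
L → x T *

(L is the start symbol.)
To compute CLOSURE, for each item [A → α.Bβ] where B is a non-terminal, add [B → .γ] for all productions B → γ; repeat for the newly added items until nothing changes.

Start with: [T → . *]
The dot precedes the terminal '*', so nothing is added.

CLOSURE = { [T → . *] }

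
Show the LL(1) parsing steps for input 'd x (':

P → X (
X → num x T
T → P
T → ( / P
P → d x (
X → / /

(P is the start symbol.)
Stack is shown with the top on the left.

Stack    Input    Action
------------------------
P $      d x ( $  output P → d x (
d x ( $  d x ( $  match 'd'
x ( $    x ( $    match 'x'
( $      ( $      match '('
$        $        accept

The string is accepted.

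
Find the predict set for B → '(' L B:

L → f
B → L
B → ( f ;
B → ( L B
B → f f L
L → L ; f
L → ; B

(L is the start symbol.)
{ '(' }

PREDICT(B → '(' L B) = (FIRST(RHS) \ {ε}) ∪ (FOLLOW(B) if ε ∈ FIRST(RHS), i.e. RHS ⇒* ε)
FIRST('(' L B) = { '(' }
ε ∉ FIRST('(' L B), so FOLLOW(B) is not added.
PREDICT(B → '(' L B) = { '(' }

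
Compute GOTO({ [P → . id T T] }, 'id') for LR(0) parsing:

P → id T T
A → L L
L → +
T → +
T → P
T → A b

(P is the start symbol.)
{ [A → . L L], [L → . +], [P → . id T T], [P → id . T T], [T → . +], [T → . A b], [T → . P] }

GOTO(I, 'id') = CLOSURE({ [A → αX.β] : [A → α.Xβ] ∈ I, X = 'id' })

Items with dot before 'id', with the dot advanced:
  [P → . id T T] → [P → id . T T]
Closure of the advanced items:
  [P → id . T T] has the dot before T: add [T → . +], [T → . P], [T → . A b]
  [T → . P] has the dot before P: add [P → . id T T]
  [T → . A b] has the dot before A: add [A → . L L]
  [A → . L L] has the dot before L: add [L → . +]

GOTO = { [A → . L L], [L → . +], [P → . id T T], [P → id . T T], [T → . +], [T → . A b], [T → . P] }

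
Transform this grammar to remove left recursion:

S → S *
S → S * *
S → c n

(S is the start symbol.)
S is directly left-recursive. The standard transformation for
  A → A α₁ | ... | A α_m | β₁ | ... | β_n
is
  A  → β₁ A' | ... | β_n A'
  A' → α₁ A' | ... | α_m A' | ε

S → c n becomes S → c n S'
S → S * becomes S' → * S'
S → S * * becomes S' → * * S'
Add S' → ε

Resulting grammar:
S → c n S'
S' → * S'
S' → * * S'
S' → ε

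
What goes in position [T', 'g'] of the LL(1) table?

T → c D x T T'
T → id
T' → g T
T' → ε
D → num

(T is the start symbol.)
To find M[T', 'g'], we find productions for T' where 'g' is in the predict set (PREDICT(N → α) = (FIRST(α) \ {ε}) ∪ (FOLLOW(N) if α ⇒* ε)).

Relevant sets:
  FOLLOW(T') = { $, 'g' }

T' → g T: PREDICT = { 'g' }
  'g' is in predict set, so this production goes in M[T', 'g']
T' → ε: PREDICT = { $, 'g' }
  'g' is in predict set, so this production goes in M[T', 'g']

M[T', 'g'] = T' → g T, T' → ε  (a multiply-defined cell — the grammar is not LL(1))

Answer: T' → g T, T' → ε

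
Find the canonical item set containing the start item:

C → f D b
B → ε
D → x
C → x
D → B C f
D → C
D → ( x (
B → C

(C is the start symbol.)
{ [C → . f D b], [C → . x], [C' → . C] }

First, augment the grammar with C' → C
I₀ = CLOSURE({ [C' → . C] }):
  [C' → . C] has the dot before C: add [C → . f D b], [C → . x]
No further items can be added.

I₀ = { [C → . f D b], [C → . x], [C' → . C] }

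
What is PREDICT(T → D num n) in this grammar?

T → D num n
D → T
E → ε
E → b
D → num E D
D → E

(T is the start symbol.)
{ 'b', 'num' }

PREDICT(T → D num n) = (FIRST(RHS) \ {ε}) ∪ (FOLLOW(T) if ε ∈ FIRST(RHS), i.e. RHS ⇒* ε)
FIRST(D) = { 'b', 'num', ε }
FIRST(D num n) = { 'b', 'num' }
ε ∉ FIRST(D num n), so FOLLOW(T) is not added.
PREDICT(T → D num n) = { 'b', 'num' }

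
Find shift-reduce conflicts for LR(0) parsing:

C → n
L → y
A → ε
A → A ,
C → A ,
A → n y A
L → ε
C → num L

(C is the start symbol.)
Augment with C' → C and build the canonical LR(0) collection (I0 = CLOSURE({[C' → . C]}), then GOTO on every symbol after a dot until no new states appear). It has 12 states:
  I0: { [A → . A ,], [A → . n y A], [A → .], [C → . A ,], [C → . n], [C → . num L], [C' → . C] }  — shift, reduce
  I1: { [A → A . ,], [C → A . ,] }  — shift
  I2: { [C' → C .] }  — accept
  I3: { [A → n . y A], [C → n .] }  — shift, reduce
  I4: { [C → num . L], [L → . y], [L → .] }  — shift, reduce
  I5: { [C → num L .] }  — reduce
  I6: { [L → y .] }  — reduce
  I7: { [A → . A ,], [A → . n y A], [A → .], [A → n y . A] }  — shift, reduce
  I8: { [A → A . ,], [A → n y A .] }  — shift, reduce
  I9: { [A → n . y A] }  — shift
  I10: { [A → A , .] }  — reduce
  I11: { [A → A , .], [C → A , .] }  — 2 reduces

I0 contains reduce item [A → .] and shift items [A → . n y A], [C → . n], [C → . num L] — shift-reduce conflict.
I3 contains reduce item [C → n .] and shift item [A → n . y A] — shift-reduce conflict.
I4 contains reduce item [L → .] and shift item [L → . y] — shift-reduce conflict.
I7 contains reduce item [A → .] and shift item [A → . n y A] — shift-reduce conflict.
I8 contains reduce item [A → n y A .] and shift item [A → A . ,] — shift-reduce conflict.

Answer: Yes — I0: [A → .] vs [A → . n y A]; I3: [C → n .] vs [A → n . y A]; I4: [L → .] vs [L → . y]; I7: [A → .] vs [A → . n y A]; I8: [A → n y A .] vs [A → A . ,]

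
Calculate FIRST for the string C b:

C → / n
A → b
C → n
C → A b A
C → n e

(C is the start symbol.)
FIRST sets of the non-terminals involved (from the grammar, by fixed-point iteration):
  FIRST(C) = { '/', 'b', 'n' }

To compute FIRST(C b), process the symbols left to right:
Symbol C is a non-terminal. Add FIRST(C) \ {ε} = { '/', 'b', 'n' }
C is not nullable (ε ∉ FIRST(C)), so stop here.
FIRST(C b) = { '/', 'b', 'n' }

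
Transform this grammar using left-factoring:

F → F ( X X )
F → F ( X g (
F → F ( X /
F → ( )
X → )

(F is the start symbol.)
Left-factoring transforms A → αβ₁ | αβ₂ into A → αA' and A' → β₁ | β₂
(α is the longest common prefix among the alternatives). Repeat until
no nonterminal has two alternatives with a common prefix.

Round 1: F has alternatives sharing prefix 'F ( X'. Introduce F': F → F ( X F'
  Add: F' → X )
  Add: F' → g (
  Add: F' → /

No remaining common prefixes — done.

Resulting grammar:
F → F ( X F'
F' → X )
F' → g (
F' → /
F → ( )
X → )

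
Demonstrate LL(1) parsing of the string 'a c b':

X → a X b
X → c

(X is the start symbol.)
LL(1) parsing maintains a stack (initially the start symbol over $) and the input. At each step: if the stack top is a terminal, match it against the current input token; if it is a non-terminal N, replace it with the RHS of M[N, lookahead] (the unique production whose predict set contains the lookahead).

Stack is shown with the top on the left.

Stack    Input    Action
------------------------
X $      a c b $  output X → a X b
a X b $  a c b $  match 'a'
X b $    c b $    output X → c
c b $    c b $    match 'c'
b $      b $      match 'b'
$        $        accept

The string is accepted.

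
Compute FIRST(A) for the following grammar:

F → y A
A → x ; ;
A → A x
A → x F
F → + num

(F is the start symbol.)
{ 'x' }

To compute FIRST(A), examine every production with A on the left-hand side, reading each right-hand side left to right until a non-nullable symbol is reached.

From A → x ; ;:
  - x is a terminal: add 'x' and stop
From A → A x:
  - A is the symbol being defined: contributes nothing new
    A is not nullable, so stop
From A → x F:
  - x is a terminal: add 'x' and stop

Collecting: FIRST(A) = { 'x' }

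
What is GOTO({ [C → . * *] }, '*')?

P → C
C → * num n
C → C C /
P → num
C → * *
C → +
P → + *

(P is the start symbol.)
GOTO(I, '*') = CLOSURE({ [A → αX.β] : [A → α.Xβ] ∈ I, X = '*' })

Items with dot before '*', with the dot advanced:
  [C → . * *] → [C → * . *]
Closure adds nothing (no advanced item has the dot before a non-terminal).

GOTO = { [C → * . *] }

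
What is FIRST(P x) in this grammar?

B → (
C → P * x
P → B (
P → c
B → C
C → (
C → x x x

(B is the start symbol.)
{ '(', 'c', 'x' }

FIRST sets of the non-terminals involved (from the grammar, by fixed-point iteration):
  FIRST(P) = { '(', 'c', 'x' }

To compute FIRST(P x), process the symbols left to right:
Symbol P is a non-terminal. Add FIRST(P) \ {ε} = { '(', 'c', 'x' }
P is not nullable (ε ∉ FIRST(P)), so stop here.
FIRST(P x) = { '(', 'c', 'x' }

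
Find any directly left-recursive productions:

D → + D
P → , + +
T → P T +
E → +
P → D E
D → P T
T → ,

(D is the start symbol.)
No direct left recursion

Direct left recursion occurs when N → N α for some non-terminal N (the right-hand side begins with the left-hand side itself).

D → + D: starts with '+'
P → , + +: starts with ','
T → P T +: starts with P
E → +: starts with '+'
P → D E: starts with D
D → P T: starts with P
T → ,: starts with ','

No direct left recursion found.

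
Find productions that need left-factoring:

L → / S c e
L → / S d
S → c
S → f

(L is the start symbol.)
Yes, L has productions with common prefix '/ S'

Left-factoring is needed when two productions for the same non-terminal
share a common prefix on the right-hand side.

Productions for L:
  L → / S c e
  L → / S d
Productions for S:
  S → c
  S → f

Found common prefix '/ S' in productions for L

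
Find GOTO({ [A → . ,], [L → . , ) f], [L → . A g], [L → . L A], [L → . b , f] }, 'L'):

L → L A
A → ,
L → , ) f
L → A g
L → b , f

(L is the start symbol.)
GOTO(I, 'L') = CLOSURE({ [A → αX.β] : [A → α.Xβ] ∈ I, X = 'L' })

Items with dot before 'L', with the dot advanced:
  [L → . L A] → [L → L . A]
Closure of the advanced items:
  [L → L . A] has the dot before A: add [A → . ,]

GOTO = { [A → . ,], [L → L . A] }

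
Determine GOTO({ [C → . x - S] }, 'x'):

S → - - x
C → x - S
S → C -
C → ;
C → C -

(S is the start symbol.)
{ [C → x . - S] }

GOTO(I, 'x') = CLOSURE({ [A → αX.β] : [A → α.Xβ] ∈ I, X = 'x' })

Items with dot before 'x', with the dot advanced:
  [C → . x - S] → [C → x . - S]
Closure adds nothing (no advanced item has the dot before a non-terminal).

GOTO = { [C → x . - S] }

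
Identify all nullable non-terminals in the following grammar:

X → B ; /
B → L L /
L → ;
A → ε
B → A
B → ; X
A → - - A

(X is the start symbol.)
{ 'A', 'B' }

A non-terminal is nullable if it can derive ε (the empty string): either it has an ε-production, or it has a production whose right-hand side consists entirely of nullable non-terminals.

ε-productions: A → ε
So A is immediately nullable.
B → A: every symbol on the right is nullable, so B is nullable too.
No further non-terminal can be added: every production for the remaining non-terminals contains a terminal or a non-nullable non-terminal.
Nullable = { 'A', 'B' }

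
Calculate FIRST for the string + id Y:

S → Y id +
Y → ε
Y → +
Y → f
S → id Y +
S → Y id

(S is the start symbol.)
{ '+' }

To compute FIRST(+ id Y), process the symbols left to right:
Symbol + is a terminal. Add '+' and stop.
FIRST(+ id Y) = { '+' }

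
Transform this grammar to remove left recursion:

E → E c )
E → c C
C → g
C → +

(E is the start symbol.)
E is directly left-recursive. The standard transformation for
  A → A α₁ | ... | A α_m | β₁ | ... | β_n
is
  A  → β₁ A' | ... | β_n A'
  A' → α₁ A' | ... | α_m A' | ε

E → c C becomes E → c C E'
E → E c ) becomes E' → c ) E'
Add E' → ε

Productions for other non-terminals are unchanged:
  C → g
  C → +

Resulting grammar:
E → c C E'
E' → c ) E'
E' → ε
C → g
C → +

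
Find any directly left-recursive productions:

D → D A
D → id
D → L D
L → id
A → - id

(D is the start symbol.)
Direct left recursion occurs when N → N α for some non-terminal N (the right-hand side begins with the left-hand side itself).

D → D A: LEFT RECURSIVE (starts with D)
D → id: starts with id
D → L D: starts with L
L → id: starts with id
A → - id: starts with '-'

The grammar has direct left recursion on: D.

Answer: Yes, D is left-recursive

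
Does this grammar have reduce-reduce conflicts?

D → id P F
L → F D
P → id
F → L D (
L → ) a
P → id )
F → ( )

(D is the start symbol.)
A reduce-reduce conflict occurs when an LR(0) state has two complete items [A → α .] and [B → β .] — both call for a reduction, and with no lookahead the parser cannot choose between them.

Augment with D' → D and build the canonical LR(0) collection (I0 = CLOSURE({[D' → . D]}), then GOTO on every symbol after a dot until no new states appear). It has 15 states:
  I0: { [D → . id P F], [D' → . D] }  — shift
  I1: { [D' → D .] }  — accept
  I2: { [D → id . P F], [P → . id )], [P → . id] }  — shift
  I3: { [D → id P . F], [F → . ( )], [F → . L D (], [L → . ) a], [L → . F D] }  — shift
  I4: { [P → id . )], [P → id .] }  — shift, reduce
  I5: { [P → id ) .] }  — reduce
  I6: { [F → ( . )] }  — shift
  I7: { [L → ) . a] }  — shift
  I8: { [D → . id P F], [D → id P F .], [L → F . D] }  — shift, reduce
  I9: { [D → . id P F], [F → L . D (] }  — shift
  I10: { [F → L D . (] }  — shift
  I11: { [F → L D ( .] }  — reduce
  I12: { [L → F D .] }  — reduce
  I13: { [L → ) a .] }  — reduce
  I14: { [F → ( ) .] }  — reduce

No state contains more than one complete item.

Answer: No reduce-reduce conflicts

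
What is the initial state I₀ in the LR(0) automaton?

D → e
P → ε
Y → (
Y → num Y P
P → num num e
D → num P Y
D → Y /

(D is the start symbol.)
First, augment the grammar with D' → D
I₀ = CLOSURE({ [D' → . D] }):
  [D' → . D] has the dot before D: add [D → . e], [D → . num P Y], [D → . Y /]
  [D → . Y /] has the dot before Y: add [Y → . (], [Y → . num Y P]
No further items can be added.

I₀ = { [D → . Y /], [D → . e], [D → . num P Y], [D' → . D], [Y → . (], [Y → . num Y P] }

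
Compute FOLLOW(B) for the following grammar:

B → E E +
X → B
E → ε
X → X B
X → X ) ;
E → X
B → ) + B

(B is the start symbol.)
To compute FOLLOW(B), find every occurrence of B on a right-hand side N → α B β: add FIRST(β) \ {ε}, and if β is empty or nullable also add FOLLOW(N). Iterate to a fixed point.

B is the start symbol, so $ ∈ FOLLOW(B).
In X → B: B is at the end, add FOLLOW(X)
In X → X B: B is at the end, add FOLLOW(X)
In B → ) + B: B is at the end; this adds FOLLOW(B) to itself — nothing new

The FOLLOW sets referred to above (computed the same way, to a fixed point):
  FOLLOW(X) = { ')', '+' }

Taking the union: FOLLOW(B) = { $, ')', '+' }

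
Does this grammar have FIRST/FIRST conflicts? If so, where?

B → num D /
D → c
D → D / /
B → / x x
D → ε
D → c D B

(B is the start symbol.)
Yes. D → c / D → D '/' '/' on { 'c' }; D → c / D → c D B on { 'c' }; D → D '/' '/' / D → c D B on { 'c' }

A FIRST/FIRST conflict occurs when two productions N → α and N → β for the same non-terminal have FIRST(α) ∩ FIRST(β) ≠ ∅ (with ε ∈ FIRST of a nullable right-hand side, so two nullable alternatives also conflict).

FIRST sets of the non-terminals at (or reachable through a nullable prefix from) the front of some alternative:
  FIRST(D) = { '/', 'c', ε }

Productions for B:
  B → num D /: FIRST = { 'num' }
  B → / x x: FIRST = { '/' }
Productions for D:
  D → c: FIRST = { 'c' }
  D → D / /: FIRST = { '/', 'c' }
  D → ε: FIRST = { ε }
  D → c D B: FIRST = { 'c' }

Conflict for D: D → c and D → D / /
  Overlap: { 'c' }
Conflict for D: D → c and D → c D B
  Overlap: { 'c' }
Conflict for D: D → D / / and D → c D B
  Overlap: { 'c' }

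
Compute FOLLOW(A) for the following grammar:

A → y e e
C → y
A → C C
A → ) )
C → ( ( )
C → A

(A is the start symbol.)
A is the start symbol, so $ ∈ FOLLOW(A).
In C → A: A is at the end, add FOLLOW(C)

The FOLLOW sets referred to above (computed the same way, to a fixed point):
  FOLLOW(C) = { $, '(', ')', 'y' }

Taking the union: FOLLOW(A) = { $, '(', ')', 'y' }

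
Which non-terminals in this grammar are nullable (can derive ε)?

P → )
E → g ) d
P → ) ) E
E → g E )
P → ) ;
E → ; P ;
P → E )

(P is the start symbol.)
A non-terminal is nullable if it can derive ε (the empty string): either it has an ε-production, or it has a production whose right-hand side consists entirely of nullable non-terminals.

There are no ε-productions, so no non-terminal can derive ε.
No non-terminals are nullable.

Answer: None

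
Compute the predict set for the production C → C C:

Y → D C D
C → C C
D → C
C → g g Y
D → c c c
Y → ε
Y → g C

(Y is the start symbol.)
PREDICT(C → C C) = (FIRST(RHS) \ {ε}) ∪ (FOLLOW(C) if ε ∈ FIRST(RHS), i.e. RHS ⇒* ε)
FIRST(C) = { 'g' }
FIRST(C C) = { 'g' }
ε ∉ FIRST(C C), so FOLLOW(C) is not added.
PREDICT(C → C C) = { 'g' }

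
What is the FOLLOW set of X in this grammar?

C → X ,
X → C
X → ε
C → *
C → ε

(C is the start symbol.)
To compute FOLLOW(X), find every occurrence of X on a right-hand side N → α X β: add FIRST(β) \ {ε}, and if β is empty or nullable also add FOLLOW(N). Iterate to a fixed point.

In C → X ,: X is followed by ',', add FIRST(',') \ {ε} = { ',' }

Taking the union: FOLLOW(X) = { ',' }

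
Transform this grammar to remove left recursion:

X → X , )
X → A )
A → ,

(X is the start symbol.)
X → A ) X'
X' → , ) X'
X' → ε
A → ,

X is directly left-recursive. The standard transformation for
  A → A α₁ | ... | A α_m | β₁ | ... | β_n
is
  A  → β₁ A' | ... | β_n A'
  A' → α₁ A' | ... | α_m A' | ε

X → A ) becomes X → A ) X'
X → X , ) becomes X' → , ) X'
Add X' → ε

Productions for other non-terminals are unchanged:
  A → ,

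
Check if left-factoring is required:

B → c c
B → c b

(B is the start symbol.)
Left-factoring is needed when two productions for the same non-terminal
share a common prefix on the right-hand side.

Productions for B:
  B → c c
  B → c b

Found common prefix 'c' in productions for B

Answer: Yes, B has productions with common prefix 'c'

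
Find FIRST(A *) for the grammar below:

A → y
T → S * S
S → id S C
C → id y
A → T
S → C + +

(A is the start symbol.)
{ 'id', 'y' }

FIRST sets of the non-terminals involved (from the grammar, by fixed-point iteration):
  FIRST(A) = { 'id', 'y' }

To compute FIRST(A *), process the symbols left to right:
Symbol A is a non-terminal. Add FIRST(A) \ {ε} = { 'id', 'y' }
A is not nullable (ε ∉ FIRST(A)), so stop here.
FIRST(A *) = { 'id', 'y' }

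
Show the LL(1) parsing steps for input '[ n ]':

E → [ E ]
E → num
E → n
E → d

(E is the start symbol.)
LL(1) parsing maintains a stack (initially the start symbol over $) and the input. At each step: if the stack top is a terminal, match it against the current input token; if it is a non-terminal N, replace it with the RHS of M[N, lookahead] (the unique production whose predict set contains the lookahead).

Stack is shown with the top on the left.

Stack    Input    Action
------------------------
E $      [ n ] $  output E → [ E ]
[ E ] $  [ n ] $  match '['
E ] $    n ] $    output E → n
n ] $    n ] $    match 'n'
] $      ] $      match ']'
$        $        accept

The string is accepted.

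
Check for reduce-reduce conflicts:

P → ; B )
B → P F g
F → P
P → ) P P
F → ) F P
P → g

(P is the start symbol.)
A reduce-reduce conflict occurs when an LR(0) state has two complete items [A → α .] and [B → β .] — both call for a reduction, and with no lookahead the parser cannot choose between them.

Augment with P' → P and build the canonical LR(0) collection (I0 = CLOSURE({[P' → . P]}), then GOTO on every symbol after a dot until no new states appear). It has 17 states:
  I0: { [P → . ) P P], [P → . ; B )], [P → . g], [P' → . P] }  — shift
  I1: { [P → ) . P P], [P → . ) P P], [P → . ; B )], [P → . g] }  — shift
  I2: { [B → . P F g], [P → . ) P P], [P → . ; B )], [P → . g], [P → ; . B )] }  — shift
  I3: { [P' → P .] }  — accept
  I4: { [P → g .] }  — reduce
  I5: { [P → ; B . )] }  — shift
  I6: { [B → P . F g], [F → . ) F P], [F → . P], [P → . ) P P], [P → . ; B )], [P → . g] }  — shift
  I7: { [F → ) . F P], [F → . ) F P], [F → . P], [P → ) . P P], [P → . ) P P], [P → . ; B )], [P → . g] }  — shift
  I8: { [B → P F . g] }  — shift
  I9: { [F → P .] }  — reduce
  I10: { [B → P F g .] }  — reduce
  I11: { [F → ) F . P], [P → . ) P P], [P → . ; B )], [P → . g] }  — shift
  I12: { [F → P .], [P → ) P . P], [P → . ) P P], [P → . ; B )], [P → . g] }  — shift, reduce
  I13: { [P → ) P P .] }  — reduce
  I14: { [F → ) F P .] }  — reduce
  I15: { [P → ; B ) .] }  — reduce
  I16: { [P → ) P . P], [P → . ) P P], [P → . ; B )], [P → . g] }  — shift

No state contains more than one complete item.

Answer: No reduce-reduce conflicts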